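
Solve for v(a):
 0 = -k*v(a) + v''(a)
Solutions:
 v(a) = C1*exp(-a*sqrt(k)) + C2*exp(a*sqrt(k))


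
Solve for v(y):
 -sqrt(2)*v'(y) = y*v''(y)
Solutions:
 v(y) = C1 + C2*y^(1 - sqrt(2))


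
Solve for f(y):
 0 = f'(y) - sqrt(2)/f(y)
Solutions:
 f(y) = -sqrt(C1 + 2*sqrt(2)*y)
 f(y) = sqrt(C1 + 2*sqrt(2)*y)


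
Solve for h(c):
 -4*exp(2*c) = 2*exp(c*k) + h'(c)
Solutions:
 h(c) = C1 - 2*exp(2*c) - 2*exp(c*k)/k


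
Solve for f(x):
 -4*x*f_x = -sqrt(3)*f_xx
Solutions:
 f(x) = C1 + C2*erfi(sqrt(2)*3^(3/4)*x/3)


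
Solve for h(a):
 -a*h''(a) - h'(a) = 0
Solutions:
 h(a) = C1 + C2*log(a)


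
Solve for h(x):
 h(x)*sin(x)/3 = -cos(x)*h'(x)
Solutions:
 h(x) = C1*cos(x)^(1/3)


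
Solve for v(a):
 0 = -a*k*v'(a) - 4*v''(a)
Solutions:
 v(a) = Piecewise((-sqrt(2)*sqrt(pi)*C1*erf(sqrt(2)*a*sqrt(k)/4)/sqrt(k) - C2, (k > 0) | (k < 0)), (-C1*a - C2, True))


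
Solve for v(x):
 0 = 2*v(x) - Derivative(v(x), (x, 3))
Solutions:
 v(x) = C3*exp(2^(1/3)*x) + (C1*sin(2^(1/3)*sqrt(3)*x/2) + C2*cos(2^(1/3)*sqrt(3)*x/2))*exp(-2^(1/3)*x/2)


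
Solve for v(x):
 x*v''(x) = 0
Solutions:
 v(x) = C1 + C2*x


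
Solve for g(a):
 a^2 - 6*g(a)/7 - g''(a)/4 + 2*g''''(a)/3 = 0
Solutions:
 g(a) = C1*exp(-sqrt(21)*a*sqrt(7 + sqrt(1841))/28) + C2*exp(sqrt(21)*a*sqrt(7 + sqrt(1841))/28) + C3*sin(sqrt(21)*a*sqrt(-7 + sqrt(1841))/28) + C4*cos(sqrt(21)*a*sqrt(-7 + sqrt(1841))/28) + 7*a^2/6 - 49/72


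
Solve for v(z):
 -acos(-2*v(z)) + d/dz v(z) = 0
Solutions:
 Integral(1/acos(-2*_y), (_y, v(z))) = C1 + z


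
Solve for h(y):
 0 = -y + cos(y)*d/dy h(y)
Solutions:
 h(y) = C1 + Integral(y/cos(y), y)


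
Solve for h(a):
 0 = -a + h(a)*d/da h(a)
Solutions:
 h(a) = -sqrt(C1 + a^2)
 h(a) = sqrt(C1 + a^2)


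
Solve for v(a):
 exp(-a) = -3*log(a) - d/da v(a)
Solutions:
 v(a) = C1 - 3*a*log(a) + 3*a + exp(-a)


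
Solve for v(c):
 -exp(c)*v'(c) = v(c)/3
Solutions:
 v(c) = C1*exp(exp(-c)/3)


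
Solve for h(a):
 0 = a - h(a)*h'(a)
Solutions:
 h(a) = -sqrt(C1 + a^2)
 h(a) = sqrt(C1 + a^2)


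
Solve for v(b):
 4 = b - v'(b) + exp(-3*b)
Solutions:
 v(b) = C1 + b^2/2 - 4*b - exp(-3*b)/3


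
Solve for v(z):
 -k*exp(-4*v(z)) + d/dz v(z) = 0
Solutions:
 v(z) = log(-I*(C1 + 4*k*z)^(1/4))
 v(z) = log(I*(C1 + 4*k*z)^(1/4))
 v(z) = log(-(C1 + 4*k*z)^(1/4))
 v(z) = log(C1 + 4*k*z)/4


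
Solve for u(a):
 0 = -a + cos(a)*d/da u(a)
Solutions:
 u(a) = C1 + Integral(a/cos(a), a)


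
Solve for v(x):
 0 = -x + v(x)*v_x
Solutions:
 v(x) = -sqrt(C1 + x^2)
 v(x) = sqrt(C1 + x^2)


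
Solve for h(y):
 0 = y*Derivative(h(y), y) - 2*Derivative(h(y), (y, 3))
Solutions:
 h(y) = C1 + Integral(C2*airyai(2^(2/3)*y/2) + C3*airybi(2^(2/3)*y/2), y)


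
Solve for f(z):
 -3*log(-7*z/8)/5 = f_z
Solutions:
 f(z) = C1 - 3*z*log(-z)/5 + 3*z*(-log(7) + 1 + 3*log(2))/5


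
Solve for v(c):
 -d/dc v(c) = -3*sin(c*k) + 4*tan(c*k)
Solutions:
 v(c) = C1 - 4*Piecewise((-log(cos(c*k))/k, Ne(k, 0)), (0, True)) + 3*Piecewise((-cos(c*k)/k, Ne(k, 0)), (0, True))


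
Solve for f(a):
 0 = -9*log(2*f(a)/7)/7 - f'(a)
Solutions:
 7*Integral(1/(log(_y) - log(7) + log(2)), (_y, f(a)))/9 = C1 - a


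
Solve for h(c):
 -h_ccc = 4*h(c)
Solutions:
 h(c) = C3*exp(-2^(2/3)*c) + (C1*sin(2^(2/3)*sqrt(3)*c/2) + C2*cos(2^(2/3)*sqrt(3)*c/2))*exp(2^(2/3)*c/2)


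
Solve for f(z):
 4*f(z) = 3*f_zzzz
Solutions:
 f(z) = C1*exp(-sqrt(2)*3^(3/4)*z/3) + C2*exp(sqrt(2)*3^(3/4)*z/3) + C3*sin(sqrt(2)*3^(3/4)*z/3) + C4*cos(sqrt(2)*3^(3/4)*z/3)


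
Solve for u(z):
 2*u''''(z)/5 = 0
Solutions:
 u(z) = C1 + C2*z + C3*z^2 + C4*z^3


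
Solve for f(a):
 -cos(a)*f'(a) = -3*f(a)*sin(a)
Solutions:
 f(a) = C1/cos(a)^3


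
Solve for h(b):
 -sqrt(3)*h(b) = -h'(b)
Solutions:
 h(b) = C1*exp(sqrt(3)*b)


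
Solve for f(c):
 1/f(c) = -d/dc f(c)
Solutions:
 f(c) = -sqrt(C1 - 2*c)
 f(c) = sqrt(C1 - 2*c)


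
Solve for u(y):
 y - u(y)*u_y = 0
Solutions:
 u(y) = -sqrt(C1 + y^2)
 u(y) = sqrt(C1 + y^2)


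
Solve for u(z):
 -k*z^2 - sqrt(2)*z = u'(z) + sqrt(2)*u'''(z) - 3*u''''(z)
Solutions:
 u(z) = C1 + C2*exp(z*(-2^(2/3)*(4*sqrt(2) + 243 + sqrt(-32 + (4*sqrt(2) + 243)^2))^(1/3) - 4*2^(1/3)/(4*sqrt(2) + 243 + sqrt(-32 + (4*sqrt(2) + 243)^2))^(1/3) + 4*sqrt(2))/36)*sin(2^(1/3)*sqrt(3)*z*(-2^(1/3)*(4*sqrt(2) + 243 + sqrt(-32 + (4*sqrt(2) + 243)^2))^(1/3) + 4/(4*sqrt(2) + 243 + sqrt(-32 + (4*sqrt(2) + 243)^2))^(1/3))/36) + C3*exp(z*(-2^(2/3)*(4*sqrt(2) + 243 + sqrt(-32 + (4*sqrt(2) + 243)^2))^(1/3) - 4*2^(1/3)/(4*sqrt(2) + 243 + sqrt(-32 + (4*sqrt(2) + 243)^2))^(1/3) + 4*sqrt(2))/36)*cos(2^(1/3)*sqrt(3)*z*(-2^(1/3)*(4*sqrt(2) + 243 + sqrt(-32 + (4*sqrt(2) + 243)^2))^(1/3) + 4/(4*sqrt(2) + 243 + sqrt(-32 + (4*sqrt(2) + 243)^2))^(1/3))/36) + C4*exp(z*(4*2^(1/3)/(4*sqrt(2) + 243 + sqrt(-32 + (4*sqrt(2) + 243)^2))^(1/3) + 2*sqrt(2) + 2^(2/3)*(4*sqrt(2) + 243 + sqrt(-32 + (4*sqrt(2) + 243)^2))^(1/3))/18) - k*z^3/3 + 2*sqrt(2)*k*z - sqrt(2)*z^2/2


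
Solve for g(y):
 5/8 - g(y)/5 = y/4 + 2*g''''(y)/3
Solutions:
 g(y) = -5*y/4 + (C1*sin(5^(3/4)*6^(1/4)*y/10) + C2*cos(5^(3/4)*6^(1/4)*y/10))*exp(-5^(3/4)*6^(1/4)*y/10) + (C3*sin(5^(3/4)*6^(1/4)*y/10) + C4*cos(5^(3/4)*6^(1/4)*y/10))*exp(5^(3/4)*6^(1/4)*y/10) + 25/8


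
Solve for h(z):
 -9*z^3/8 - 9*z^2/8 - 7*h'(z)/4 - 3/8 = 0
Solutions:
 h(z) = C1 - 9*z^4/56 - 3*z^3/14 - 3*z/14


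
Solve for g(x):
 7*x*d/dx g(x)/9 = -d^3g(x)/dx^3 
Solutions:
 g(x) = C1 + Integral(C2*airyai(-21^(1/3)*x/3) + C3*airybi(-21^(1/3)*x/3), x)


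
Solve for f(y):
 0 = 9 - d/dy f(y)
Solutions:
 f(y) = C1 + 9*y


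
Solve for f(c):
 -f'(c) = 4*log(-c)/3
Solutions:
 f(c) = C1 - 4*c*log(-c)/3 + 4*c/3


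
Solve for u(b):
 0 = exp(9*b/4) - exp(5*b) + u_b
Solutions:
 u(b) = C1 - 4*exp(9*b/4)/9 + exp(5*b)/5


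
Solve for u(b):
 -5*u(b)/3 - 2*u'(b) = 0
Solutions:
 u(b) = C1*exp(-5*b/6)


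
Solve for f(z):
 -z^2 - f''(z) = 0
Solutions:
 f(z) = C1 + C2*z - z^4/12


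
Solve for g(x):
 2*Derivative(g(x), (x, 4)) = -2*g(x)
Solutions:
 g(x) = (C1*sin(sqrt(2)*x/2) + C2*cos(sqrt(2)*x/2))*exp(-sqrt(2)*x/2) + (C3*sin(sqrt(2)*x/2) + C4*cos(sqrt(2)*x/2))*exp(sqrt(2)*x/2)


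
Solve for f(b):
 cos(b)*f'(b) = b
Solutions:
 f(b) = C1 + Integral(b/cos(b), b)


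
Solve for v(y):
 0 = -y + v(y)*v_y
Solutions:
 v(y) = -sqrt(C1 + y^2)
 v(y) = sqrt(C1 + y^2)


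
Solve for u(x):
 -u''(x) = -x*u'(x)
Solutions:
 u(x) = C1 + C2*erfi(sqrt(2)*x/2)


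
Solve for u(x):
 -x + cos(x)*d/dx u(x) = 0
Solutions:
 u(x) = C1 + Integral(x/cos(x), x)


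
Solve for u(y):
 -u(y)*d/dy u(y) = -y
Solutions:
 u(y) = -sqrt(C1 + y^2)
 u(y) = sqrt(C1 + y^2)


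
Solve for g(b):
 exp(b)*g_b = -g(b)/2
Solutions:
 g(b) = C1*exp(exp(-b)/2)


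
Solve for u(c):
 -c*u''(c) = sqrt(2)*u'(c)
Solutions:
 u(c) = C1 + C2*c^(1 - sqrt(2))


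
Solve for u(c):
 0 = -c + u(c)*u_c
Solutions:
 u(c) = -sqrt(C1 + c^2)
 u(c) = sqrt(C1 + c^2)


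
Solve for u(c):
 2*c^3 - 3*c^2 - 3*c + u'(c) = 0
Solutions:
 u(c) = C1 - c^4/2 + c^3 + 3*c^2/2


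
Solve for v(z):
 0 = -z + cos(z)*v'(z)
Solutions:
 v(z) = C1 + Integral(z/cos(z), z)


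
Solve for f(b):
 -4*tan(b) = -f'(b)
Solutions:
 f(b) = C1 - 4*log(cos(b))


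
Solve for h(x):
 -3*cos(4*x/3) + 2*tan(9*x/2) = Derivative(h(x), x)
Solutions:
 h(x) = C1 - 4*log(cos(9*x/2))/9 - 9*sin(4*x/3)/4


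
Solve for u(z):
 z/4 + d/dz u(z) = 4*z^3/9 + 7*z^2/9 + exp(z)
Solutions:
 u(z) = C1 + z^4/9 + 7*z^3/27 - z^2/8 + exp(z)


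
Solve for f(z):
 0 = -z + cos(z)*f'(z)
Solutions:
 f(z) = C1 + Integral(z/cos(z), z)


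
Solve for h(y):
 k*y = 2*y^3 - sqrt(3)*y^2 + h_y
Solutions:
 h(y) = C1 + k*y^2/2 - y^4/2 + sqrt(3)*y^3/3


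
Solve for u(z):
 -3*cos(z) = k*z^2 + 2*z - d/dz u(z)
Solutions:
 u(z) = C1 + k*z^3/3 + z^2 + 3*sin(z)


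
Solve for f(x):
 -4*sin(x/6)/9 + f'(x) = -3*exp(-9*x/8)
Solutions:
 f(x) = C1 - 8*cos(x/6)/3 + 8*exp(-9*x/8)/3


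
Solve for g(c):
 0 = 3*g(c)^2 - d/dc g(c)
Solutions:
 g(c) = -1/(C1 + 3*c)


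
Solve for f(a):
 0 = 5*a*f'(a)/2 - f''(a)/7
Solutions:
 f(a) = C1 + C2*erfi(sqrt(35)*a/2)


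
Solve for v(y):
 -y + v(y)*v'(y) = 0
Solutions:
 v(y) = -sqrt(C1 + y^2)
 v(y) = sqrt(C1 + y^2)


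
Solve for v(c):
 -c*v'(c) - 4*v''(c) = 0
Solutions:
 v(c) = C1 + C2*erf(sqrt(2)*c/4)


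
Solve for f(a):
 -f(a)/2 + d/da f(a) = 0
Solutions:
 f(a) = C1*exp(a/2)


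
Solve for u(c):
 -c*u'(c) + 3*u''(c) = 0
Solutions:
 u(c) = C1 + C2*erfi(sqrt(6)*c/6)


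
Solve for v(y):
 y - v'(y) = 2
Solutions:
 v(y) = C1 + y^2/2 - 2*y


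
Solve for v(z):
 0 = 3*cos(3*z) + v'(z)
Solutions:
 v(z) = C1 - sin(3*z)


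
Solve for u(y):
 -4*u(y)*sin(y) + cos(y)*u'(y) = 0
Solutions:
 u(y) = C1/cos(y)^4


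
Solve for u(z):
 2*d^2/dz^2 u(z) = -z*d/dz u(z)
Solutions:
 u(z) = C1 + C2*erf(z/2)


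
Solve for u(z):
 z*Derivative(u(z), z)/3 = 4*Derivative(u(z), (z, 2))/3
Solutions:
 u(z) = C1 + C2*erfi(sqrt(2)*z/4)


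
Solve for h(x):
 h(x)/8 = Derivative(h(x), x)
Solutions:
 h(x) = C1*exp(x/8)


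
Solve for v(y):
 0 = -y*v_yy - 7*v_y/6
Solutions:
 v(y) = C1 + C2/y^(1/6)


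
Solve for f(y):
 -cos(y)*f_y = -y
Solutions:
 f(y) = C1 + Integral(y/cos(y), y)


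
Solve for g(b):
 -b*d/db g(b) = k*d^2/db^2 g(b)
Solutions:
 g(b) = C1 + C2*sqrt(k)*erf(sqrt(2)*b*sqrt(1/k)/2)


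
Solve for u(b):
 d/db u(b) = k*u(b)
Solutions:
 u(b) = C1*exp(b*k)


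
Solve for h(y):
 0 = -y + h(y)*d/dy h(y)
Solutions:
 h(y) = -sqrt(C1 + y^2)
 h(y) = sqrt(C1 + y^2)


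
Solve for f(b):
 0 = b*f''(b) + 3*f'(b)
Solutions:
 f(b) = C1 + C2/b^2


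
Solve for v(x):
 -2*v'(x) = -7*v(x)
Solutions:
 v(x) = C1*exp(7*x/2)


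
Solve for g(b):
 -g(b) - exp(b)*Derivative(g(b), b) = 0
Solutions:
 g(b) = C1*exp(exp(-b))


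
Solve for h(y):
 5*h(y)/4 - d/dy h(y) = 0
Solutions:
 h(y) = C1*exp(5*y/4)


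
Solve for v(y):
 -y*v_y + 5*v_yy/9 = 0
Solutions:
 v(y) = C1 + C2*erfi(3*sqrt(10)*y/10)


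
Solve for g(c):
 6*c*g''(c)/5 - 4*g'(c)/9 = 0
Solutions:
 g(c) = C1 + C2*c^(37/27)


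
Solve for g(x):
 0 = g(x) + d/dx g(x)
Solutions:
 g(x) = C1*exp(-x)


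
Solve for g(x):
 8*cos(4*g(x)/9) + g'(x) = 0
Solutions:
 8*x - 9*log(sin(4*g(x)/9) - 1)/8 + 9*log(sin(4*g(x)/9) + 1)/8 = C1


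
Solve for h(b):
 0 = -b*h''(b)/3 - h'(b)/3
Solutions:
 h(b) = C1 + C2*log(b)


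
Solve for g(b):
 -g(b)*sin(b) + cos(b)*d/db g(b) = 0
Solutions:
 g(b) = C1/cos(b)


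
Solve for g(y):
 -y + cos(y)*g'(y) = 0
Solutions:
 g(y) = C1 + Integral(y/cos(y), y)


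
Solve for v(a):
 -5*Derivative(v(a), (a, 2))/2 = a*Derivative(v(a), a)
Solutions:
 v(a) = C1 + C2*erf(sqrt(5)*a/5)


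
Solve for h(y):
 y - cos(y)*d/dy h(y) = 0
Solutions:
 h(y) = C1 + Integral(y/cos(y), y)


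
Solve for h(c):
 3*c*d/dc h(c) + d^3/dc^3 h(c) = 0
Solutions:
 h(c) = C1 + Integral(C2*airyai(-3^(1/3)*c) + C3*airybi(-3^(1/3)*c), c)


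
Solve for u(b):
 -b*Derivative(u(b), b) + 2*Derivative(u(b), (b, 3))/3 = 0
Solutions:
 u(b) = C1 + Integral(C2*airyai(2^(2/3)*3^(1/3)*b/2) + C3*airybi(2^(2/3)*3^(1/3)*b/2), b)


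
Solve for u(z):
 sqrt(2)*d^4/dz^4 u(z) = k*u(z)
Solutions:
 u(z) = C1*exp(-2^(7/8)*k^(1/4)*z/2) + C2*exp(2^(7/8)*k^(1/4)*z/2) + C3*exp(-2^(7/8)*I*k^(1/4)*z/2) + C4*exp(2^(7/8)*I*k^(1/4)*z/2)


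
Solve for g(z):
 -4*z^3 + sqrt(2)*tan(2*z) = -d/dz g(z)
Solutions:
 g(z) = C1 + z^4 + sqrt(2)*log(cos(2*z))/2


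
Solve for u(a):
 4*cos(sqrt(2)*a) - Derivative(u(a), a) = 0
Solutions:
 u(a) = C1 + 2*sqrt(2)*sin(sqrt(2)*a)


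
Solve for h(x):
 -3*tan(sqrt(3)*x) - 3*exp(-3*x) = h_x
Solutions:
 h(x) = C1 - sqrt(3)*log(tan(sqrt(3)*x)^2 + 1)/2 + exp(-3*x)


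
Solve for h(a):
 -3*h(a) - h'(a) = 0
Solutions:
 h(a) = C1*exp(-3*a)


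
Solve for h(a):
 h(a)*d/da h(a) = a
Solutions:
 h(a) = -sqrt(C1 + a^2)
 h(a) = sqrt(C1 + a^2)


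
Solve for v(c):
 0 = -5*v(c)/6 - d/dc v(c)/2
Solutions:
 v(c) = C1*exp(-5*c/3)


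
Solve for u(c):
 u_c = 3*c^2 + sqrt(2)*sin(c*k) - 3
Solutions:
 u(c) = C1 + c^3 - 3*c - sqrt(2)*cos(c*k)/k


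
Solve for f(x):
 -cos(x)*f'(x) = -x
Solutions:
 f(x) = C1 + Integral(x/cos(x), x)


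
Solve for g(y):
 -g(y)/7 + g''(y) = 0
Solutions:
 g(y) = C1*exp(-sqrt(7)*y/7) + C2*exp(sqrt(7)*y/7)


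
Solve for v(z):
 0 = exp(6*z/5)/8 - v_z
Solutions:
 v(z) = C1 + 5*exp(6*z/5)/48


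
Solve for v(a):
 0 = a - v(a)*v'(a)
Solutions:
 v(a) = -sqrt(C1 + a^2)
 v(a) = sqrt(C1 + a^2)


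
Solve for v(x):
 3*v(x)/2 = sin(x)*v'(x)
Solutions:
 v(x) = C1*(cos(x) - 1)^(3/4)/(cos(x) + 1)^(3/4)


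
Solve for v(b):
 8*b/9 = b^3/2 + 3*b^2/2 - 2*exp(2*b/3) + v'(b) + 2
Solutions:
 v(b) = C1 - b^4/8 - b^3/2 + 4*b^2/9 - 2*b + 3*exp(2*b/3)


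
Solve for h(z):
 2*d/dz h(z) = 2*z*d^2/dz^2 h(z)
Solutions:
 h(z) = C1 + C2*z^2


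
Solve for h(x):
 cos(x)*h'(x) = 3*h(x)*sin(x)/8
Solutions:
 h(x) = C1/cos(x)^(3/8)


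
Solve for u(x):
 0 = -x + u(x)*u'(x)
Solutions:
 u(x) = -sqrt(C1 + x^2)
 u(x) = sqrt(C1 + x^2)


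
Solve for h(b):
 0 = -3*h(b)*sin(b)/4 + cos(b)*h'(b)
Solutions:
 h(b) = C1/cos(b)^(3/4)


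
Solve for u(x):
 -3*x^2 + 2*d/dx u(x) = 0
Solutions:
 u(x) = C1 + x^3/2


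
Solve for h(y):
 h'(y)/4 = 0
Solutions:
 h(y) = C1


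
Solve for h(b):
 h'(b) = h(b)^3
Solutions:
 h(b) = -sqrt(2)*sqrt(-1/(C1 + b))/2
 h(b) = sqrt(2)*sqrt(-1/(C1 + b))/2


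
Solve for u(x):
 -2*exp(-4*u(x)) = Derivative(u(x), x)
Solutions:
 u(x) = log(-I*(C1 - 8*x)^(1/4))
 u(x) = log(I*(C1 - 8*x)^(1/4))
 u(x) = log(-(C1 - 8*x)^(1/4))
 u(x) = log(C1 - 8*x)/4


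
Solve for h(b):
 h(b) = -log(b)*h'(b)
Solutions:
 h(b) = C1*exp(-li(b))


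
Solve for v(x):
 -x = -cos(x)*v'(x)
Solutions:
 v(x) = C1 + Integral(x/cos(x), x)


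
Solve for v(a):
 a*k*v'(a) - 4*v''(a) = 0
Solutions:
 v(a) = Piecewise((-sqrt(2)*sqrt(pi)*C1*erf(sqrt(2)*a*sqrt(-k)/4)/sqrt(-k) - C2, (k > 0) | (k < 0)), (-C1*a - C2, True))


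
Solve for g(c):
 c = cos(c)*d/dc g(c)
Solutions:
 g(c) = C1 + Integral(c/cos(c), c)


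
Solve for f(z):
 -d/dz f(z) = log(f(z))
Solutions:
 li(f(z)) = C1 - z


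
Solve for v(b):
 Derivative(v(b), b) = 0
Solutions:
 v(b) = C1


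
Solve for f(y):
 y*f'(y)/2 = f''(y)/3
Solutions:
 f(y) = C1 + C2*erfi(sqrt(3)*y/2)


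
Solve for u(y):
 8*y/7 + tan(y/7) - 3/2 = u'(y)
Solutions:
 u(y) = C1 + 4*y^2/7 - 3*y/2 - 7*log(cos(y/7))


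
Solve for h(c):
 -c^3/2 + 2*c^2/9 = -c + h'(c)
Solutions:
 h(c) = C1 - c^4/8 + 2*c^3/27 + c^2/2


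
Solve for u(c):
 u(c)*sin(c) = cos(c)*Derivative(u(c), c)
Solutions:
 u(c) = C1/cos(c)


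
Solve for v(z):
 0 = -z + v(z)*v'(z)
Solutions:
 v(z) = -sqrt(C1 + z^2)
 v(z) = sqrt(C1 + z^2)


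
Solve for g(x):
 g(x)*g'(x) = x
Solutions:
 g(x) = -sqrt(C1 + x^2)
 g(x) = sqrt(C1 + x^2)


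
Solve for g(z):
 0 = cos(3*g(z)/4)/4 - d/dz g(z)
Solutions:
 -z/4 - 2*log(sin(3*g(z)/4) - 1)/3 + 2*log(sin(3*g(z)/4) + 1)/3 = C1


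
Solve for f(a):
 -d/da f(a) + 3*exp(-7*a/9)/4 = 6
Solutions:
 f(a) = C1 - 6*a - 27*exp(-7*a/9)/28


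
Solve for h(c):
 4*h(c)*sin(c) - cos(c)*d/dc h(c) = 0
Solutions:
 h(c) = C1/cos(c)^4


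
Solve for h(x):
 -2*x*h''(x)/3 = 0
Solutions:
 h(x) = C1 + C2*x


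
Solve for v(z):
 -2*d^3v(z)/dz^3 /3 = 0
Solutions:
 v(z) = C1 + C2*z + C3*z^2


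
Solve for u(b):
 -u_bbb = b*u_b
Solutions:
 u(b) = C1 + Integral(C2*airyai(-b) + C3*airybi(-b), b)


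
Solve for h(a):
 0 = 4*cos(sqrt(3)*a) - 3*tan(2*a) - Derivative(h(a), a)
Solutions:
 h(a) = C1 + 3*log(cos(2*a))/2 + 4*sqrt(3)*sin(sqrt(3)*a)/3


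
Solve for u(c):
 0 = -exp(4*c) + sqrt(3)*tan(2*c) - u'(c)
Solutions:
 u(c) = C1 - exp(4*c)/4 - sqrt(3)*log(cos(2*c))/2


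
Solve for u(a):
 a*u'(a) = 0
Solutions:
 u(a) = C1


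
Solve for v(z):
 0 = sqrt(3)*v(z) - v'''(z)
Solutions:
 v(z) = C3*exp(3^(1/6)*z) + (C1*sin(3^(2/3)*z/2) + C2*cos(3^(2/3)*z/2))*exp(-3^(1/6)*z/2)


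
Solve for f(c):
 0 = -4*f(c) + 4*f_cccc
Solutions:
 f(c) = C1*exp(-c) + C2*exp(c) + C3*sin(c) + C4*cos(c)


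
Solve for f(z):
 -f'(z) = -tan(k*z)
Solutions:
 f(z) = C1 + Piecewise((-log(cos(k*z))/k, Ne(k, 0)), (0, True))


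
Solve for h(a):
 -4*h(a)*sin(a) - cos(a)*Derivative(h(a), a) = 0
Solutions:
 h(a) = C1*cos(a)^4


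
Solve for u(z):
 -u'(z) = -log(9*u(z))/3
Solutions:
 -3*Integral(1/(log(_y) + 2*log(3)), (_y, u(z))) = C1 - z


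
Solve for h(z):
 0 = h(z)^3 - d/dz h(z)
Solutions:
 h(z) = -sqrt(2)*sqrt(-1/(C1 + z))/2
 h(z) = sqrt(2)*sqrt(-1/(C1 + z))/2


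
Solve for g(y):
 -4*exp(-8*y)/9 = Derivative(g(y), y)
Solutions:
 g(y) = C1 + exp(-8*y)/18


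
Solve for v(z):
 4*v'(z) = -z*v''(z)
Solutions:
 v(z) = C1 + C2/z^3


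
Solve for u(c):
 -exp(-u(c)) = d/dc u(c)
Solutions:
 u(c) = log(C1 - c)


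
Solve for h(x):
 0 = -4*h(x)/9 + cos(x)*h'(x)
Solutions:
 h(x) = C1*(sin(x) + 1)^(2/9)/(sin(x) - 1)^(2/9)


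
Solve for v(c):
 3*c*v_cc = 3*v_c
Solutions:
 v(c) = C1 + C2*c^2


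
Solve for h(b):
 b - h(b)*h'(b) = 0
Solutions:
 h(b) = -sqrt(C1 + b^2)
 h(b) = sqrt(C1 + b^2)


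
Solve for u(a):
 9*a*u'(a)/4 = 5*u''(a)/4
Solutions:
 u(a) = C1 + C2*erfi(3*sqrt(10)*a/10)


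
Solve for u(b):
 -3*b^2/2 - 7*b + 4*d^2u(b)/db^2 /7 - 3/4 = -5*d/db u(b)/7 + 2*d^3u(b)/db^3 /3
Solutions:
 u(b) = C1 + C2*exp(b*(6 - sqrt(246))/14) + C3*exp(b*(6 + sqrt(246))/14) + 7*b^3/10 + 161*b^2/50 - 91*b/500


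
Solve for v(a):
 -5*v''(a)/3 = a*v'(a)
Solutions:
 v(a) = C1 + C2*erf(sqrt(30)*a/10)


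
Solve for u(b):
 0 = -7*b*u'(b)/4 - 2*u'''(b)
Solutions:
 u(b) = C1 + Integral(C2*airyai(-7^(1/3)*b/2) + C3*airybi(-7^(1/3)*b/2), b)


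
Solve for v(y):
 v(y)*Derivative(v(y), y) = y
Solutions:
 v(y) = -sqrt(C1 + y^2)
 v(y) = sqrt(C1 + y^2)


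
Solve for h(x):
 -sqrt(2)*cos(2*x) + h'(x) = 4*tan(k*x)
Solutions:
 h(x) = C1 + 4*Piecewise((-log(cos(k*x))/k, Ne(k, 0)), (0, True)) + sqrt(2)*sin(2*x)/2


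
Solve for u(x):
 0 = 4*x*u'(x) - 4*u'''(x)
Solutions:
 u(x) = C1 + Integral(C2*airyai(x) + C3*airybi(x), x)


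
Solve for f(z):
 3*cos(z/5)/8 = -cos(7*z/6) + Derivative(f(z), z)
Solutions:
 f(z) = C1 + 15*sin(z/5)/8 + 6*sin(7*z/6)/7


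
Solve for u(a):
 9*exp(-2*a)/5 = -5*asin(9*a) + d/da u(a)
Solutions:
 u(a) = C1 + 5*a*asin(9*a) + 5*sqrt(1 - 81*a^2)/9 - 9*exp(-2*a)/10


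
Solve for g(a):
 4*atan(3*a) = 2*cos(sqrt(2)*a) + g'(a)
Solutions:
 g(a) = C1 + 4*a*atan(3*a) - 2*log(9*a^2 + 1)/3 - sqrt(2)*sin(sqrt(2)*a)


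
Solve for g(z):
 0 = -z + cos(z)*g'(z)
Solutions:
 g(z) = C1 + Integral(z/cos(z), z)


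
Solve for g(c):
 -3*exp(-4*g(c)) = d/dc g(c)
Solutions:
 g(c) = log(-I*(C1 - 12*c)^(1/4))
 g(c) = log(I*(C1 - 12*c)^(1/4))
 g(c) = log(-(C1 - 12*c)^(1/4))
 g(c) = log(C1 - 12*c)/4


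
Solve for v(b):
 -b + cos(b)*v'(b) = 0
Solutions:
 v(b) = C1 + Integral(b/cos(b), b)


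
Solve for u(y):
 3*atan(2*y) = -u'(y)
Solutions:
 u(y) = C1 - 3*y*atan(2*y) + 3*log(4*y^2 + 1)/4


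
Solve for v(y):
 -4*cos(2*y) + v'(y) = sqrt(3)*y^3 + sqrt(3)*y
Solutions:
 v(y) = C1 + sqrt(3)*y^4/4 + sqrt(3)*y^2/2 + 2*sin(2*y)


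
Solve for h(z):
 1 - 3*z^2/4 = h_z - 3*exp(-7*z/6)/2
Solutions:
 h(z) = C1 - z^3/4 + z - 9*exp(-7*z/6)/7


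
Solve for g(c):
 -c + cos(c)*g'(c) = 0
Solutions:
 g(c) = C1 + Integral(c/cos(c), c)


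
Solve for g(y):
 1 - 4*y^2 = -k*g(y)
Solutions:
 g(y) = (4*y^2 - 1)/k


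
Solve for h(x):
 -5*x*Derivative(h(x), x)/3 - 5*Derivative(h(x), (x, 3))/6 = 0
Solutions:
 h(x) = C1 + Integral(C2*airyai(-2^(1/3)*x) + C3*airybi(-2^(1/3)*x), x)


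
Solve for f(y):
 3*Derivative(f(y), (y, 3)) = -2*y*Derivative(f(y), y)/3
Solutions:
 f(y) = C1 + Integral(C2*airyai(-6^(1/3)*y/3) + C3*airybi(-6^(1/3)*y/3), y)


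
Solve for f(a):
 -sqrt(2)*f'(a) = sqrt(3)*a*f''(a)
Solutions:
 f(a) = C1 + C2*a^(1 - sqrt(6)/3)


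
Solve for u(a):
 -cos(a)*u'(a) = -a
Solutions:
 u(a) = C1 + Integral(a/cos(a), a)


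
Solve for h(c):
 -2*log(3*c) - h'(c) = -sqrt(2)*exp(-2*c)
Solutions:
 h(c) = C1 - 2*c*log(c) + 2*c*(1 - log(3)) - sqrt(2)*exp(-2*c)/2


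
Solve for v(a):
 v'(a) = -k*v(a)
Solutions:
 v(a) = C1*exp(-a*k)


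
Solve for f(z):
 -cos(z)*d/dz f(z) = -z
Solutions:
 f(z) = C1 + Integral(z/cos(z), z)


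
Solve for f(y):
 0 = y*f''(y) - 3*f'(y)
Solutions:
 f(y) = C1 + C2*y^4


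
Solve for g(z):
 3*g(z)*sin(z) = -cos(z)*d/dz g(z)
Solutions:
 g(z) = C1*cos(z)^3


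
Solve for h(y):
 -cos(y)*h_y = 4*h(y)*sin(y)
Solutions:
 h(y) = C1*cos(y)^4


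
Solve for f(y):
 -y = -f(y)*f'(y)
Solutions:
 f(y) = -sqrt(C1 + y^2)
 f(y) = sqrt(C1 + y^2)


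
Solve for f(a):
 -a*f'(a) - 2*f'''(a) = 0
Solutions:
 f(a) = C1 + Integral(C2*airyai(-2^(2/3)*a/2) + C3*airybi(-2^(2/3)*a/2), a)


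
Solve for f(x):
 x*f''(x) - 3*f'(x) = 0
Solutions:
 f(x) = C1 + C2*x^4


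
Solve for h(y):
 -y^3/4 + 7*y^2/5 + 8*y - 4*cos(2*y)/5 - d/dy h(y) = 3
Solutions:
 h(y) = C1 - y^4/16 + 7*y^3/15 + 4*y^2 - 3*y - 2*sin(2*y)/5


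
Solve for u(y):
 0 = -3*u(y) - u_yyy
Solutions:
 u(y) = C3*exp(-3^(1/3)*y) + (C1*sin(3^(5/6)*y/2) + C2*cos(3^(5/6)*y/2))*exp(3^(1/3)*y/2)


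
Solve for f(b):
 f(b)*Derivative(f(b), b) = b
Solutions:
 f(b) = -sqrt(C1 + b^2)
 f(b) = sqrt(C1 + b^2)


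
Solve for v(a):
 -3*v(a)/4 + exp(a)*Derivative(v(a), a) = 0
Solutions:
 v(a) = C1*exp(-3*exp(-a)/4)


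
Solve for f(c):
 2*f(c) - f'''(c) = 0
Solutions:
 f(c) = C3*exp(2^(1/3)*c) + (C1*sin(2^(1/3)*sqrt(3)*c/2) + C2*cos(2^(1/3)*sqrt(3)*c/2))*exp(-2^(1/3)*c/2)


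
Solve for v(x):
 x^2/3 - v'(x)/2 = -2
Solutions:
 v(x) = C1 + 2*x^3/9 + 4*x


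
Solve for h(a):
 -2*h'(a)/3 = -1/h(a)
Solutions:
 h(a) = -sqrt(C1 + 3*a)
 h(a) = sqrt(C1 + 3*a)


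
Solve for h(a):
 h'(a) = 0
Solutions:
 h(a) = C1


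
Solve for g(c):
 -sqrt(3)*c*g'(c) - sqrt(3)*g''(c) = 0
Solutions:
 g(c) = C1 + C2*erf(sqrt(2)*c/2)


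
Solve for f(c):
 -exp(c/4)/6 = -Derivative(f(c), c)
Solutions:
 f(c) = C1 + 2*exp(c/4)/3


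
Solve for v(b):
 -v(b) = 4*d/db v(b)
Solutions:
 v(b) = C1*exp(-b/4)


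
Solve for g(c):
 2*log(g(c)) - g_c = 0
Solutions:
 li(g(c)) = C1 + 2*c


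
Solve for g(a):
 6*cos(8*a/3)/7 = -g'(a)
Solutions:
 g(a) = C1 - 9*sin(8*a/3)/28


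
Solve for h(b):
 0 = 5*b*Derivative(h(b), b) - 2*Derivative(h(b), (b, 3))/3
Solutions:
 h(b) = C1 + Integral(C2*airyai(15^(1/3)*2^(2/3)*b/2) + C3*airybi(15^(1/3)*2^(2/3)*b/2), b)


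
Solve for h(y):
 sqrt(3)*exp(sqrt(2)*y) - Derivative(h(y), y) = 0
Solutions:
 h(y) = C1 + sqrt(6)*exp(sqrt(2)*y)/2


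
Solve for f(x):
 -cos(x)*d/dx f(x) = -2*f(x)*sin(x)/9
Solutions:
 f(x) = C1/cos(x)^(2/9)


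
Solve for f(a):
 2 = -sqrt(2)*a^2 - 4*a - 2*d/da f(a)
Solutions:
 f(a) = C1 - sqrt(2)*a^3/6 - a^2 - a


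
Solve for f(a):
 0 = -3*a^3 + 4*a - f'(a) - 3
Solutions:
 f(a) = C1 - 3*a^4/4 + 2*a^2 - 3*a


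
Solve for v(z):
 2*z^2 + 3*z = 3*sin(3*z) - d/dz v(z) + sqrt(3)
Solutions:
 v(z) = C1 - 2*z^3/3 - 3*z^2/2 + sqrt(3)*z - cos(3*z)


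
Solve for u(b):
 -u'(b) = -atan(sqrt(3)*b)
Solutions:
 u(b) = C1 + b*atan(sqrt(3)*b) - sqrt(3)*log(3*b^2 + 1)/6


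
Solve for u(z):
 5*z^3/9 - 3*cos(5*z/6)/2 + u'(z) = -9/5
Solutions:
 u(z) = C1 - 5*z^4/36 - 9*z/5 + 9*sin(5*z/6)/5


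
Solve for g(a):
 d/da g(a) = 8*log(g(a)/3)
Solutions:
 Integral(1/(-log(_y) + log(3)), (_y, g(a)))/8 = C1 - a


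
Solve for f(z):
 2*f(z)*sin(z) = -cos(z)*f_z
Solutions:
 f(z) = C1*cos(z)^2


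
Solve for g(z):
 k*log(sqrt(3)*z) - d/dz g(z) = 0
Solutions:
 g(z) = C1 + k*z*log(z) - k*z + k*z*log(3)/2


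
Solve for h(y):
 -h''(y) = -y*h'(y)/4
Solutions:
 h(y) = C1 + C2*erfi(sqrt(2)*y/4)


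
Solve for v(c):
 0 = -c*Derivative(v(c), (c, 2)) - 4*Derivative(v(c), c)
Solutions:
 v(c) = C1 + C2/c^3


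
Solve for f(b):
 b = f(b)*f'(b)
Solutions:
 f(b) = -sqrt(C1 + b^2)
 f(b) = sqrt(C1 + b^2)


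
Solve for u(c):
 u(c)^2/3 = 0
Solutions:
 u(c) = 0


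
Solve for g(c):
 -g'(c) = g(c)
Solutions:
 g(c) = C1*exp(-c)


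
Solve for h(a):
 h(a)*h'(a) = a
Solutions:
 h(a) = -sqrt(C1 + a^2)
 h(a) = sqrt(C1 + a^2)


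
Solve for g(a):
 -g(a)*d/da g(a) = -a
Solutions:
 g(a) = -sqrt(C1 + a^2)
 g(a) = sqrt(C1 + a^2)


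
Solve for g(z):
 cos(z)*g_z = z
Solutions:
 g(z) = C1 + Integral(z/cos(z), z)


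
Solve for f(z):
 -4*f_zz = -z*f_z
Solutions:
 f(z) = C1 + C2*erfi(sqrt(2)*z/4)


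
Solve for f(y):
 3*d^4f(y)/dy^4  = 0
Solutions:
 f(y) = C1 + C2*y + C3*y^2 + C4*y^3


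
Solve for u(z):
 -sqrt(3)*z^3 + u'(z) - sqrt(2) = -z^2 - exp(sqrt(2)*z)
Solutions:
 u(z) = C1 + sqrt(3)*z^4/4 - z^3/3 + sqrt(2)*z - sqrt(2)*exp(sqrt(2)*z)/2


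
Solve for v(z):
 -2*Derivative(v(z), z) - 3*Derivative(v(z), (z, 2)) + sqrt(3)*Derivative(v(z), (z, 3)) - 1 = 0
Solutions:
 v(z) = C1 + C2*exp(sqrt(3)*z*(3 - sqrt(9 + 8*sqrt(3)))/6) + C3*exp(sqrt(3)*z*(3 + sqrt(9 + 8*sqrt(3)))/6) - z/2


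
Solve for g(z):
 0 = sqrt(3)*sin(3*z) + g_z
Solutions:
 g(z) = C1 + sqrt(3)*cos(3*z)/3


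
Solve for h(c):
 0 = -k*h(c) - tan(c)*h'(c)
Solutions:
 h(c) = C1*exp(-k*log(sin(c)))


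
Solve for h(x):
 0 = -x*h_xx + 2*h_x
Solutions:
 h(x) = C1 + C2*x^3


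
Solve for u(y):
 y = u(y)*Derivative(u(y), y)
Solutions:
 u(y) = -sqrt(C1 + y^2)
 u(y) = sqrt(C1 + y^2)


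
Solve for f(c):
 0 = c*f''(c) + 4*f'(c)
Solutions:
 f(c) = C1 + C2/c^3


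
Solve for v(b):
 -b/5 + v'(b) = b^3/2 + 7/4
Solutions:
 v(b) = C1 + b^4/8 + b^2/10 + 7*b/4


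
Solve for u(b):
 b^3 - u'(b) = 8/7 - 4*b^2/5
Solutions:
 u(b) = C1 + b^4/4 + 4*b^3/15 - 8*b/7


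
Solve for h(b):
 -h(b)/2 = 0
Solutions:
 h(b) = 0


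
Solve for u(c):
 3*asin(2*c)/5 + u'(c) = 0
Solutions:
 u(c) = C1 - 3*c*asin(2*c)/5 - 3*sqrt(1 - 4*c^2)/10


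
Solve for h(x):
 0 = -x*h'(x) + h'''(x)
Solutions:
 h(x) = C1 + Integral(C2*airyai(x) + C3*airybi(x), x)


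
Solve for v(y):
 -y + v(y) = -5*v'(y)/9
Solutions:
 v(y) = C1*exp(-9*y/5) + y - 5/9


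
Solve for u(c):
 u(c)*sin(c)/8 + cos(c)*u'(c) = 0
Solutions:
 u(c) = C1*cos(c)^(1/8)


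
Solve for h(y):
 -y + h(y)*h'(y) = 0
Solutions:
 h(y) = -sqrt(C1 + y^2)
 h(y) = sqrt(C1 + y^2)


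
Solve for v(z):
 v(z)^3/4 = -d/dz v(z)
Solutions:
 v(z) = -sqrt(2)*sqrt(-1/(C1 - z))
 v(z) = sqrt(2)*sqrt(-1/(C1 - z))


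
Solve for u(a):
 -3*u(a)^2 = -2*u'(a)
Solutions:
 u(a) = -2/(C1 + 3*a)


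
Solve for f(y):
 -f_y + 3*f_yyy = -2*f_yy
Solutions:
 f(y) = C1 + C2*exp(-y) + C3*exp(y/3)


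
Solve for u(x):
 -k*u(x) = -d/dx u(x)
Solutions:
 u(x) = C1*exp(k*x)


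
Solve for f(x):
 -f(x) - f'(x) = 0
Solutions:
 f(x) = C1*exp(-x)


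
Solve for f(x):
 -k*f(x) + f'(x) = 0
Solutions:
 f(x) = C1*exp(k*x)


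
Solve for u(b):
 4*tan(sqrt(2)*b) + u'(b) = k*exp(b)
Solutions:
 u(b) = C1 + k*exp(b) + 2*sqrt(2)*log(cos(sqrt(2)*b))


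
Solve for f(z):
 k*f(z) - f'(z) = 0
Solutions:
 f(z) = C1*exp(k*z)


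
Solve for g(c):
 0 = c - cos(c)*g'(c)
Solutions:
 g(c) = C1 + Integral(c/cos(c), c)


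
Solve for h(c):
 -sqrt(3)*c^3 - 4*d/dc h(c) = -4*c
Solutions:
 h(c) = C1 - sqrt(3)*c^4/16 + c^2/2


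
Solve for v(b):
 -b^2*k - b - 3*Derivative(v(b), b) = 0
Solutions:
 v(b) = C1 - b^3*k/9 - b^2/6


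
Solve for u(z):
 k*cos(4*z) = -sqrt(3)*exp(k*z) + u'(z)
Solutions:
 u(z) = C1 + k*sin(4*z)/4 + sqrt(3)*exp(k*z)/k


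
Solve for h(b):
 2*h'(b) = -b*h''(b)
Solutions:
 h(b) = C1 + C2/b


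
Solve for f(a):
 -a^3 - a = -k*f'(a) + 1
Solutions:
 f(a) = C1 + a^4/(4*k) + a^2/(2*k) + a/k


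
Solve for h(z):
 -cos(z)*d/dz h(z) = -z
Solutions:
 h(z) = C1 + Integral(z/cos(z), z)


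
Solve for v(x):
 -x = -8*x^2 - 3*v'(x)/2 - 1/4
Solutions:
 v(x) = C1 - 16*x^3/9 + x^2/3 - x/6


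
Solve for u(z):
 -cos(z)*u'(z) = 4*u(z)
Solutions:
 u(z) = C1*(sin(z)^2 - 2*sin(z) + 1)/(sin(z)^2 + 2*sin(z) + 1)


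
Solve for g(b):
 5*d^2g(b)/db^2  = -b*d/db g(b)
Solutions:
 g(b) = C1 + C2*erf(sqrt(10)*b/10)


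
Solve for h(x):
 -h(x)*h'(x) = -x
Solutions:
 h(x) = -sqrt(C1 + x^2)
 h(x) = sqrt(C1 + x^2)


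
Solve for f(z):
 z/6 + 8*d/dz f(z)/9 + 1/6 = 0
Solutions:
 f(z) = C1 - 3*z^2/32 - 3*z/16


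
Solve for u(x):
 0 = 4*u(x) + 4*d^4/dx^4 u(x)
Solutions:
 u(x) = (C1*sin(sqrt(2)*x/2) + C2*cos(sqrt(2)*x/2))*exp(-sqrt(2)*x/2) + (C3*sin(sqrt(2)*x/2) + C4*cos(sqrt(2)*x/2))*exp(sqrt(2)*x/2)


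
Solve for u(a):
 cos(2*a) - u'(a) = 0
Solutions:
 u(a) = C1 + sin(2*a)/2


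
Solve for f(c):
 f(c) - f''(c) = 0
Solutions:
 f(c) = C1*exp(-c) + C2*exp(c)


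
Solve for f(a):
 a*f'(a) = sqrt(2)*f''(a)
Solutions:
 f(a) = C1 + C2*erfi(2^(1/4)*a/2)


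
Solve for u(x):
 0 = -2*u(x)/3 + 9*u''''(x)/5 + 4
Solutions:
 u(x) = C1*exp(-30^(1/4)*x/3) + C2*exp(30^(1/4)*x/3) + C3*sin(30^(1/4)*x/3) + C4*cos(30^(1/4)*x/3) + 6


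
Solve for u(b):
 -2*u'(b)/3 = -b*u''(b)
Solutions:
 u(b) = C1 + C2*b^(5/3)


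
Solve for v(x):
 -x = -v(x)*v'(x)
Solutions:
 v(x) = -sqrt(C1 + x^2)
 v(x) = sqrt(C1 + x^2)


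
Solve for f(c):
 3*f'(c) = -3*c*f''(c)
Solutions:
 f(c) = C1 + C2*log(c)


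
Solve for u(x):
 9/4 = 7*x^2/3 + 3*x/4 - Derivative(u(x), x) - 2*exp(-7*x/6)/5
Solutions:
 u(x) = C1 + 7*x^3/9 + 3*x^2/8 - 9*x/4 + 12*exp(-7*x/6)/35


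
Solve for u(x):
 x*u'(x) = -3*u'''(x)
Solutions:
 u(x) = C1 + Integral(C2*airyai(-3^(2/3)*x/3) + C3*airybi(-3^(2/3)*x/3), x)


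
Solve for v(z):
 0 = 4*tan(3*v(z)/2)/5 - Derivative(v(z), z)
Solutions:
 v(z) = -2*asin(C1*exp(6*z/5))/3 + 2*pi/3
 v(z) = 2*asin(C1*exp(6*z/5))/3


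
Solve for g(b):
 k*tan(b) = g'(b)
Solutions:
 g(b) = C1 - k*log(cos(b))


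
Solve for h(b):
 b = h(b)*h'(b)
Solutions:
 h(b) = -sqrt(C1 + b^2)
 h(b) = sqrt(C1 + b^2)


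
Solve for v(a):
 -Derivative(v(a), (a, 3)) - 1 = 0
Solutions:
 v(a) = C1 + C2*a + C3*a^2 - a^3/6


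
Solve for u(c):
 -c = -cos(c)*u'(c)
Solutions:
 u(c) = C1 + Integral(c/cos(c), c)


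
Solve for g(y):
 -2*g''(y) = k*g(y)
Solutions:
 g(y) = C1*exp(-sqrt(2)*y*sqrt(-k)/2) + C2*exp(sqrt(2)*y*sqrt(-k)/2)


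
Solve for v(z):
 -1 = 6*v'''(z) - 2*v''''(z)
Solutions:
 v(z) = C1 + C2*z + C3*z^2 + C4*exp(3*z) - z^3/36


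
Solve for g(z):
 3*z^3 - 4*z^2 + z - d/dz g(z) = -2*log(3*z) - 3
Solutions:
 g(z) = C1 + 3*z^4/4 - 4*z^3/3 + z^2/2 + 2*z*log(z) + z + z*log(9)


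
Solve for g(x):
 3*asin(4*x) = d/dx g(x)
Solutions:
 g(x) = C1 + 3*x*asin(4*x) + 3*sqrt(1 - 16*x^2)/4


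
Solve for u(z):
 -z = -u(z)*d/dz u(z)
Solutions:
 u(z) = -sqrt(C1 + z^2)
 u(z) = sqrt(C1 + z^2)


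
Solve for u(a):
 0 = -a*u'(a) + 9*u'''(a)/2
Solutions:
 u(a) = C1 + Integral(C2*airyai(6^(1/3)*a/3) + C3*airybi(6^(1/3)*a/3), a)


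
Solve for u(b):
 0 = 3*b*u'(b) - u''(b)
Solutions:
 u(b) = C1 + C2*erfi(sqrt(6)*b/2)


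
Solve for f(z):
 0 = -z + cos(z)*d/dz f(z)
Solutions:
 f(z) = C1 + Integral(z/cos(z), z)


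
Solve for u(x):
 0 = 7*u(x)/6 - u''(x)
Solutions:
 u(x) = C1*exp(-sqrt(42)*x/6) + C2*exp(sqrt(42)*x/6)


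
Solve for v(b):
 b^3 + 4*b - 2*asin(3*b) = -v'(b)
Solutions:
 v(b) = C1 - b^4/4 - 2*b^2 + 2*b*asin(3*b) + 2*sqrt(1 - 9*b^2)/3


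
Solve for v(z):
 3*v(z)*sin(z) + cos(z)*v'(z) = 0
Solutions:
 v(z) = C1*cos(z)^3


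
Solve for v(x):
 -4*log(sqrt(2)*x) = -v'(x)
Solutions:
 v(x) = C1 + 4*x*log(x) - 4*x + x*log(4)


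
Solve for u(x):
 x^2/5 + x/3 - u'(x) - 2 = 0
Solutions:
 u(x) = C1 + x^3/15 + x^2/6 - 2*x


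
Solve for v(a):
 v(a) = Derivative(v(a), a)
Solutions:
 v(a) = C1*exp(a)


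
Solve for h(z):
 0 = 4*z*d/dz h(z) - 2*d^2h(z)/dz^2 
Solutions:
 h(z) = C1 + C2*erfi(z)


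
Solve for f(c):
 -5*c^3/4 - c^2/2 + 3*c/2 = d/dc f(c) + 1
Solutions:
 f(c) = C1 - 5*c^4/16 - c^3/6 + 3*c^2/4 - c


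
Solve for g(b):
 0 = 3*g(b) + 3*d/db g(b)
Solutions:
 g(b) = C1*exp(-b)


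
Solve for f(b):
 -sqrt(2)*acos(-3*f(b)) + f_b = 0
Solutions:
 Integral(1/acos(-3*_y), (_y, f(b))) = C1 + sqrt(2)*b


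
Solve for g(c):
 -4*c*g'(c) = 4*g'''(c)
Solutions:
 g(c) = C1 + Integral(C2*airyai(-c) + C3*airybi(-c), c)


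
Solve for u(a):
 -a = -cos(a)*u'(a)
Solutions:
 u(a) = C1 + Integral(a/cos(a), a)


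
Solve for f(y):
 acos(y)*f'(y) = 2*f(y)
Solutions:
 f(y) = C1*exp(2*Integral(1/acos(y), y))


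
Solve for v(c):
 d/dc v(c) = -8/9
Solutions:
 v(c) = C1 - 8*c/9


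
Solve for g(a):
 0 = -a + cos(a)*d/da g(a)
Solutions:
 g(a) = C1 + Integral(a/cos(a), a)


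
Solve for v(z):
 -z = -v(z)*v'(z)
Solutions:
 v(z) = -sqrt(C1 + z^2)
 v(z) = sqrt(C1 + z^2)


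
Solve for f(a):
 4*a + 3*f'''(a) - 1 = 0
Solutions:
 f(a) = C1 + C2*a + C3*a^2 - a^4/18 + a^3/18


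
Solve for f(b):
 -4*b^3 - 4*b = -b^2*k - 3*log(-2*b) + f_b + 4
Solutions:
 f(b) = C1 - b^4 + b^3*k/3 - 2*b^2 + 3*b*log(-b) + b*(-7 + 3*log(2))


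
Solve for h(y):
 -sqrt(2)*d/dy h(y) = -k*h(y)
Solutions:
 h(y) = C1*exp(sqrt(2)*k*y/2)


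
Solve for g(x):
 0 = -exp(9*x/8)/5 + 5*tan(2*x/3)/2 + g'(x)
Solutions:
 g(x) = C1 + 8*exp(9*x/8)/45 + 15*log(cos(2*x/3))/4


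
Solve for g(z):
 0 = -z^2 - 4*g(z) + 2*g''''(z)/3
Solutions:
 g(z) = C1*exp(-6^(1/4)*z) + C2*exp(6^(1/4)*z) + C3*sin(6^(1/4)*z) + C4*cos(6^(1/4)*z) - z^2/4


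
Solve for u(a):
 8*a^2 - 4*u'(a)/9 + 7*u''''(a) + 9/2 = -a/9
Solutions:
 u(a) = C1 + C4*exp(147^(1/3)*2^(2/3)*a/21) + 6*a^3 + a^2/8 + 81*a/8 + (C2*sin(14^(2/3)*3^(5/6)*a/42) + C3*cos(14^(2/3)*3^(5/6)*a/42))*exp(-147^(1/3)*2^(2/3)*a/42)


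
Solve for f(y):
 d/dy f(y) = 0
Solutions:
 f(y) = C1


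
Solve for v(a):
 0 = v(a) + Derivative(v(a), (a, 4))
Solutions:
 v(a) = (C1*sin(sqrt(2)*a/2) + C2*cos(sqrt(2)*a/2))*exp(-sqrt(2)*a/2) + (C3*sin(sqrt(2)*a/2) + C4*cos(sqrt(2)*a/2))*exp(sqrt(2)*a/2)


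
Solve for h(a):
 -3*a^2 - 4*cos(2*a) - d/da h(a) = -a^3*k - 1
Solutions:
 h(a) = C1 + a^4*k/4 - a^3 + a - 2*sin(2*a)


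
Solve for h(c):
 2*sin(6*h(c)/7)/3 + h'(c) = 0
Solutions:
 2*c/3 + 7*log(cos(6*h(c)/7) - 1)/12 - 7*log(cos(6*h(c)/7) + 1)/12 = C1


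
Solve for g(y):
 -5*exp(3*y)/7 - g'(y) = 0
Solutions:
 g(y) = C1 - 5*exp(3*y)/21


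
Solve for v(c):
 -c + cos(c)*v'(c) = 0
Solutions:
 v(c) = C1 + Integral(c/cos(c), c)


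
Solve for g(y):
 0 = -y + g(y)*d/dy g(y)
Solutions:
 g(y) = -sqrt(C1 + y^2)
 g(y) = sqrt(C1 + y^2)


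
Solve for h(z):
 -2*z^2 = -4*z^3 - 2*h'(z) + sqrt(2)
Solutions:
 h(z) = C1 - z^4/2 + z^3/3 + sqrt(2)*z/2


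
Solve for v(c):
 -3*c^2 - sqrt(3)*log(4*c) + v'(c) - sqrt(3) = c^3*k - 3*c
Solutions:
 v(c) = C1 + c^4*k/4 + c^3 - 3*c^2/2 + sqrt(3)*c*log(c) + 2*sqrt(3)*c*log(2)


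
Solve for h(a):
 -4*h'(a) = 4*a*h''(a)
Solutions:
 h(a) = C1 + C2*log(a)


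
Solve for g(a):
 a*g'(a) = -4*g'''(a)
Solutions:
 g(a) = C1 + Integral(C2*airyai(-2^(1/3)*a/2) + C3*airybi(-2^(1/3)*a/2), a)


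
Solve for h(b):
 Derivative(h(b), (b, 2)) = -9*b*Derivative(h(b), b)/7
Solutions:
 h(b) = C1 + C2*erf(3*sqrt(14)*b/14)


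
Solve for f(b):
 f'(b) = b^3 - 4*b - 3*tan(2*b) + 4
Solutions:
 f(b) = C1 + b^4/4 - 2*b^2 + 4*b + 3*log(cos(2*b))/2


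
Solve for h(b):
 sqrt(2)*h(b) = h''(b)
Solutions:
 h(b) = C1*exp(-2^(1/4)*b) + C2*exp(2^(1/4)*b)


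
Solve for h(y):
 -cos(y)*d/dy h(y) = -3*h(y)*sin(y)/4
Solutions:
 h(y) = C1/cos(y)^(3/4)


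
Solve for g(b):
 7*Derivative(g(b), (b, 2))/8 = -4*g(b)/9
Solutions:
 g(b) = C1*sin(4*sqrt(14)*b/21) + C2*cos(4*sqrt(14)*b/21)


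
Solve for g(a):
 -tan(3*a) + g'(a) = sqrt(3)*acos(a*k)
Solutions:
 g(a) = C1 + sqrt(3)*Piecewise((a*acos(a*k) - sqrt(-a^2*k^2 + 1)/k, Ne(k, 0)), (pi*a/2, True)) - log(cos(3*a))/3


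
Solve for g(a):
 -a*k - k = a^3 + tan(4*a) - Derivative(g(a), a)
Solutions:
 g(a) = C1 + a^4/4 + a^2*k/2 + a*k - log(cos(4*a))/4


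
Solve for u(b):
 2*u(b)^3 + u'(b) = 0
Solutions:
 u(b) = -sqrt(2)*sqrt(-1/(C1 - 2*b))/2
 u(b) = sqrt(2)*sqrt(-1/(C1 - 2*b))/2


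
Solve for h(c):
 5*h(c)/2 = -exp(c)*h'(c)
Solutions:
 h(c) = C1*exp(5*exp(-c)/2)


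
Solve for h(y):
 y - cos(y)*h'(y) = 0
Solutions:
 h(y) = C1 + Integral(y/cos(y), y)


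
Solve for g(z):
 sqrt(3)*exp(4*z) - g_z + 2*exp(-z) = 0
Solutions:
 g(z) = C1 + sqrt(3)*exp(4*z)/4 - 2*exp(-z)


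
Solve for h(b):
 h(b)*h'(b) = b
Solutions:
 h(b) = -sqrt(C1 + b^2)
 h(b) = sqrt(C1 + b^2)


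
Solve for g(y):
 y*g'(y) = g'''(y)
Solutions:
 g(y) = C1 + Integral(C2*airyai(y) + C3*airybi(y), y)


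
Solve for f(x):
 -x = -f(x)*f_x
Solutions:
 f(x) = -sqrt(C1 + x^2)
 f(x) = sqrt(C1 + x^2)


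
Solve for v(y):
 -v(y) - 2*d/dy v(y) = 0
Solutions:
 v(y) = C1*exp(-y/2)


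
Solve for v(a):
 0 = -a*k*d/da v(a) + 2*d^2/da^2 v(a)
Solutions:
 v(a) = Piecewise((-sqrt(pi)*C1*erf(a*sqrt(-k)/2)/sqrt(-k) - C2, (k > 0) | (k < 0)), (-C1*a - C2, True))


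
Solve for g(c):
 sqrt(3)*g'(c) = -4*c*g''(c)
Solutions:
 g(c) = C1 + C2*c^(1 - sqrt(3)/4)


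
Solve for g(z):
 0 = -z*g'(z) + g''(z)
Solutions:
 g(z) = C1 + C2*erfi(sqrt(2)*z/2)


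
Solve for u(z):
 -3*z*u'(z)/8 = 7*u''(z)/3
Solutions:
 u(z) = C1 + C2*erf(3*sqrt(7)*z/28)


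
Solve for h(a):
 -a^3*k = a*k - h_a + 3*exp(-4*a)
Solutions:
 h(a) = C1 + a^4*k/4 + a^2*k/2 - 3*exp(-4*a)/4


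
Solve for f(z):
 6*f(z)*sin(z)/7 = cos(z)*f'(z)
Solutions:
 f(z) = C1/cos(z)^(6/7)


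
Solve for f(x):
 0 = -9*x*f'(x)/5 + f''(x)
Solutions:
 f(x) = C1 + C2*erfi(3*sqrt(10)*x/10)


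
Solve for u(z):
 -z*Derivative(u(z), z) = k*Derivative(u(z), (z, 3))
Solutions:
 u(z) = C1 + Integral(C2*airyai(z*(-1/k)^(1/3)) + C3*airybi(z*(-1/k)^(1/3)), z)


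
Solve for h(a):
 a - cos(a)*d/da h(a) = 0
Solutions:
 h(a) = C1 + Integral(a/cos(a), a)


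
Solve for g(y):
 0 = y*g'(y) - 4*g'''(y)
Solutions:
 g(y) = C1 + Integral(C2*airyai(2^(1/3)*y/2) + C3*airybi(2^(1/3)*y/2), y)


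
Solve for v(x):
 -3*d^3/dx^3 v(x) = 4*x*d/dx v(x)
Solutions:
 v(x) = C1 + Integral(C2*airyai(-6^(2/3)*x/3) + C3*airybi(-6^(2/3)*x/3), x)


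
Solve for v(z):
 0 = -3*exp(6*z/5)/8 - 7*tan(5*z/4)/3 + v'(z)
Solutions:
 v(z) = C1 + 5*exp(6*z/5)/16 - 28*log(cos(5*z/4))/15


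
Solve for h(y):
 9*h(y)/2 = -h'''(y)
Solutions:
 h(y) = C3*exp(-6^(2/3)*y/2) + (C1*sin(3*2^(2/3)*3^(1/6)*y/4) + C2*cos(3*2^(2/3)*3^(1/6)*y/4))*exp(6^(2/3)*y/4)


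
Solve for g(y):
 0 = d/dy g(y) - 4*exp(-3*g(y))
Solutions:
 g(y) = log(C1 + 12*y)/3
 g(y) = log((-3^(1/3) - 3^(5/6)*I)*(C1 + 4*y)^(1/3)/2)
 g(y) = log((-3^(1/3) + 3^(5/6)*I)*(C1 + 4*y)^(1/3)/2)


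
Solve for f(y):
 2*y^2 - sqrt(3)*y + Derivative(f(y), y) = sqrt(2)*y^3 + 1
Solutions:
 f(y) = C1 + sqrt(2)*y^4/4 - 2*y^3/3 + sqrt(3)*y^2/2 + y
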